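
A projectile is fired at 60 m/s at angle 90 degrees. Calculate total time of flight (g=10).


Given: v0 = 60 m/s, theta = 90 deg, g = 10 m/s^2
sin(90) = 1
Using T = 2*v0*sin(theta) / g
T = 2*60*1 / 10
T = 120 / 10
T = 12 s

12 s


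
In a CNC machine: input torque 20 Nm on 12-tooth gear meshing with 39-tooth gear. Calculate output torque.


Given: N1 = 12, N2 = 39, T1 = 20 Nm
Using T2/T1 = N2/N1
T2 = T1 * N2 / N1
T2 = 20 * 39 / 12
T2 = 780 / 12
T2 = 65 Nm

65 Nm


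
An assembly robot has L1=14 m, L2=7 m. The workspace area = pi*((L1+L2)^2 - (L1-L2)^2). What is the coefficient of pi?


Given: L1 = 14, L2 = 7
(L1+L2)^2 = (21)^2 = 441
(L1-L2)^2 = (7)^2 = 49
Difference = 441 - 49 = 392
This equals 4*L1*L2 = 4*14*7 = 392
Workspace area = 392*pi

392


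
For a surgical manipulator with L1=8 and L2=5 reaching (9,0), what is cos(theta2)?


Given: L1 = 8, L2 = 5, target (x, y) = (9, 0)
Using cos(theta2) = (x^2 + y^2 - L1^2 - L2^2) / (2*L1*L2)
x^2 + y^2 = 9^2 + 0 = 81
L1^2 + L2^2 = 64 + 25 = 89
Numerator = 81 - 89 = -8
Denominator = 2*8*5 = 80
cos(theta2) = -8/80 = -1/10

-1/10


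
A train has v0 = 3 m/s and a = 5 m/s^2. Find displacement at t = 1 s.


Given: v0 = 3 m/s, a = 5 m/s^2, t = 1 s
Using s = v0*t + (1/2)*a*t^2
s = 3*1 + (1/2)*5*1^2
s = 3 + (1/2)*5
s = 3 + 5/2
s = 11/2

11/2 m


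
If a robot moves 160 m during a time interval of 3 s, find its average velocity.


Given: distance d = 160 m, time t = 3 s
Using v = d / t
v = 160 / 3
v = 160/3 m/s

160/3 m/s


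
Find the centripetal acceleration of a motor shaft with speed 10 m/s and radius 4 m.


Given: v = 10 m/s, r = 4 m
Using a_c = v^2 / r
a_c = 10^2 / 4
a_c = 100 / 4
a_c = 25 m/s^2

25 m/s^2


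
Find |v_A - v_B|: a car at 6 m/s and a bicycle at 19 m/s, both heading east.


Given: v_A = 6 m/s east, v_B = 19 m/s east
Both move in the same direction; relative speed = |v_A - v_B|
|6 - 19| = |-13|
= 13 m/s

13 m/s


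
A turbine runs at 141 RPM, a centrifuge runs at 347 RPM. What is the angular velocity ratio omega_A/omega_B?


Given: RPM_A = 141, RPM_B = 347
omega = 2*pi*RPM/60, so omega_A/omega_B = RPM_A / RPM_B
omega_A/omega_B = 141 / 347
omega_A/omega_B = 141/347

141/347


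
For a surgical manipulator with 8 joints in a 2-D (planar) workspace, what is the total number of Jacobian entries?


Given: task space dimension = 2, joints = 8
Jacobian is a 2 x 8 matrix
Total entries = rows * columns
Total = 2 * 8
Total = 16

16


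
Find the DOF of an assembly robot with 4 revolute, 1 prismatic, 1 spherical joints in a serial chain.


Given: serial robot with 4 revolute, 1 prismatic, 1 spherical joints
DOF contribution per joint type: revolute=1, prismatic=1, spherical=3, fixed=0
DOF = 4*1 + 1*1 + 1*3
DOF = 8

8


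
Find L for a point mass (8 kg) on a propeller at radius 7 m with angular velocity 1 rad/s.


Given: m = 8 kg, r = 7 m, omega = 1 rad/s
For a point mass: I = m*r^2
I = 8*7^2 = 8*49 = 392
L = I*omega = 392*1
L = 392 kg*m^2/s

392 kg*m^2/s


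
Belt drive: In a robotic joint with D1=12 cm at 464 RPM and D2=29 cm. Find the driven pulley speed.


Given: D1 = 12 cm, w1 = 464 RPM, D2 = 29 cm
Using D1*w1 = D2*w2
w2 = D1*w1 / D2
w2 = 12*464 / 29
w2 = 5568 / 29
w2 = 192 RPM

192 RPM


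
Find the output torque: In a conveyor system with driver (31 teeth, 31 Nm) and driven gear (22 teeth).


Given: N1 = 31, N2 = 22, T1 = 31 Nm
Using T2/T1 = N2/N1
T2 = T1 * N2 / N1
T2 = 31 * 22 / 31
T2 = 682 / 31
T2 = 22 Nm

22 Nm


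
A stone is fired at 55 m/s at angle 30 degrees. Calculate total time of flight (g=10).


Given: v0 = 55 m/s, theta = 30 deg, g = 10 m/s^2
sin(30) = 1/2
Using T = 2*v0*sin(theta) / g
T = 2*55*1/2 / 10
T = 55 / 10
T = 11/2 s

11/2 s


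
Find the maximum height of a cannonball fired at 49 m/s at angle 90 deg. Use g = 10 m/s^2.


Given: v0 = 49 m/s, theta = 90 deg, g = 10 m/s^2
sin^2(90) = 1
Using H = v0^2 * sin^2(theta) / (2*g)
H = 49^2 * 1 / (2*10)
H = 2401 * 1 / 20
H = 2401 / 20
H = 2401/20 m

2401/20 m


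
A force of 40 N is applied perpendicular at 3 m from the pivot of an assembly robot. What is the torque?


Given: F = 40 N, r = 3 m, angle = 90 deg (perpendicular)
Using tau = F * r * sin(90)
sin(90) = 1
tau = 40 * 3 * 1
tau = 120 Nm

120 Nm


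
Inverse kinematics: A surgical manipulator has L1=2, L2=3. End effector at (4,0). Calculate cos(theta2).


Given: L1 = 2, L2 = 3, target (x, y) = (4, 0)
Using cos(theta2) = (x^2 + y^2 - L1^2 - L2^2) / (2*L1*L2)
x^2 + y^2 = 4^2 + 0 = 16
L1^2 + L2^2 = 4 + 9 = 13
Numerator = 16 - 13 = 3
Denominator = 2*2*3 = 12
cos(theta2) = 3/12 = 1/4

1/4


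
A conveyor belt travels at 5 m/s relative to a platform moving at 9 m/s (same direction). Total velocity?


Given: object velocity = 5 m/s, platform velocity = 9 m/s (same direction)
Using classical velocity addition: v_total = v_object + v_platform
v_total = 5 + 9
v_total = 14 m/s

14 m/s


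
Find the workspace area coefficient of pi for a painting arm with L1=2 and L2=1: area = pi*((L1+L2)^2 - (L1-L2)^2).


Given: L1 = 2, L2 = 1
(L1+L2)^2 = (3)^2 = 9
(L1-L2)^2 = (1)^2 = 1
Difference = 9 - 1 = 8
This equals 4*L1*L2 = 4*2*1 = 8
Workspace area = 8*pi

8


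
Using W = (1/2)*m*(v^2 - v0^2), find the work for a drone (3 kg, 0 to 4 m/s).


Given: m = 3 kg, v0 = 0 m/s, v = 4 m/s
Using W = (1/2)*m*(v^2 - v0^2)
v^2 = 4^2 = 16
v0^2 = 0^2 = 0
v^2 - v0^2 = 16 - 0 = 16
W = (1/2)*3*16 = 24 J

24 J


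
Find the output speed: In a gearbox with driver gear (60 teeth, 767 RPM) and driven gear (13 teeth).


Given: N1 = 60 teeth, w1 = 767 RPM, N2 = 13 teeth
Using N1*w1 = N2*w2
w2 = N1*w1 / N2
w2 = 60*767 / 13
w2 = 46020 / 13
w2 = 3540 RPM

3540 RPM


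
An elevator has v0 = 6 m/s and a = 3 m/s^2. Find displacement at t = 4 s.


Given: v0 = 6 m/s, a = 3 m/s^2, t = 4 s
Using s = v0*t + (1/2)*a*t^2
s = 6*4 + (1/2)*3*4^2
s = 24 + (1/2)*48
s = 24 + 24
s = 48

48 m


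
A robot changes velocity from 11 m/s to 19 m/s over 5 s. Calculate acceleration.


Given: initial velocity v0 = 11 m/s, final velocity v = 19 m/s, time t = 5 s
Using a = (v - v0) / t
a = (19 - 11) / 5
a = 8 / 5
a = 8/5 m/s^2

8/5 m/s^2


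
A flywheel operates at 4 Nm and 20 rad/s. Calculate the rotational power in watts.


Given: tau = 4 Nm, omega = 20 rad/s
Using P = tau * omega
P = 4 * 20
P = 80 W

80 W


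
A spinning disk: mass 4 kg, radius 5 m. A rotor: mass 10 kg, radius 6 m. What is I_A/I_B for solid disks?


Given: M1=4 kg, R1=5 m, M2=10 kg, R2=6 m
For a disk: I = (1/2)*M*R^2, so I_A/I_B = (M1*R1^2)/(M2*R2^2)
M1*R1^2 = 4*25 = 100
M2*R2^2 = 10*36 = 360
I_A/I_B = 100/360 = 5/18

5/18


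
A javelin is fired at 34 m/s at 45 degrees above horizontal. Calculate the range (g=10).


Given: v0 = 34 m/s, theta = 45 deg, g = 10 m/s^2
sin(2*45) = sin(90) = 1
Using R = v0^2 * sin(2*theta) / g
R = 34^2 * 1 / 10
R = 1156 / 10
R = 578/5 m

578/5 m


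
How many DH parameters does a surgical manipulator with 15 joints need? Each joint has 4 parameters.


Given: 15 joints, 4 DH parameters per joint (d, theta, a, alpha)
Total DH parameters = number_of_joints * 4
Total = 15 * 4
Total = 60

60


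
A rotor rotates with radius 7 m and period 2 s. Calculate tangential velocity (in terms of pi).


Given: radius r = 7 m, period T = 2 s
Using v = 2*pi*r / T
v = 2*pi*7 / 2
v = 14*pi / 2
v = 7*pi m/s

7*pi m/s


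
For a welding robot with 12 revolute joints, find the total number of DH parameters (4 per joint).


Given: 12 joints, 4 DH parameters per joint (d, theta, a, alpha)
Total DH parameters = number_of_joints * 4
Total = 12 * 4
Total = 48

48


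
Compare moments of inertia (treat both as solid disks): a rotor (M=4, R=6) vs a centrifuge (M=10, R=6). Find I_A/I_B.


Given: M1=4 kg, R1=6 m, M2=10 kg, R2=6 m
For a disk: I = (1/2)*M*R^2, so I_A/I_B = (M1*R1^2)/(M2*R2^2)
M1*R1^2 = 4*36 = 144
M2*R2^2 = 10*36 = 360
I_A/I_B = 144/360 = 2/5

2/5


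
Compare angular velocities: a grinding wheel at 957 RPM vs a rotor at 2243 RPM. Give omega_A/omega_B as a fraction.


Given: RPM_A = 957, RPM_B = 2243
omega = 2*pi*RPM/60, so omega_A/omega_B = RPM_A / RPM_B
omega_A/omega_B = 957 / 2243
omega_A/omega_B = 957/2243

957/2243


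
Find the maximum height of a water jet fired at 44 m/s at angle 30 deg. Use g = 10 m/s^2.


Given: v0 = 44 m/s, theta = 30 deg, g = 10 m/s^2
sin^2(30) = 1/4
Using H = v0^2 * sin^2(theta) / (2*g)
H = 44^2 * 1/4 / (2*10)
H = 1936 * 1/4 / 20
H = 484 / 20
H = 121/5 m

121/5 m


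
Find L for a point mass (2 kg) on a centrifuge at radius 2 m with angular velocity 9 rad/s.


Given: m = 2 kg, r = 2 m, omega = 9 rad/s
For a point mass: I = m*r^2
I = 2*2^2 = 2*4 = 8
L = I*omega = 8*9
L = 72 kg*m^2/s

72 kg*m^2/s


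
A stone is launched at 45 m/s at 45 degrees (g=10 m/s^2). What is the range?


Given: v0 = 45 m/s, theta = 45 deg, g = 10 m/s^2
sin(2*45) = sin(90) = 1
Using R = v0^2 * sin(2*theta) / g
R = 45^2 * 1 / 10
R = 2025 / 10
R = 405/2 m

405/2 m


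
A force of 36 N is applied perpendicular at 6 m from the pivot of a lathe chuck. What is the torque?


Given: F = 36 N, r = 6 m, angle = 90 deg (perpendicular)
Using tau = F * r * sin(90)
sin(90) = 1
tau = 36 * 6 * 1
tau = 216 Nm

216 Nm


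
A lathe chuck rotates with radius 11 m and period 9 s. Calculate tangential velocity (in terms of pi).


Given: radius r = 11 m, period T = 9 s
Using v = 2*pi*r / T
v = 2*pi*11 / 9
v = 22*pi / 9
v = 22/9*pi m/s

22/9*pi m/s


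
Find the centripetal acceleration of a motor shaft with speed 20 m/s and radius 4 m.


Given: v = 20 m/s, r = 4 m
Using a_c = v^2 / r
a_c = 20^2 / 4
a_c = 400 / 4
a_c = 100 m/s^2

100 m/s^2


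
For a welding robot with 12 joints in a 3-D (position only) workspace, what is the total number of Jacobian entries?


Given: task space dimension = 3, joints = 12
Jacobian is a 3 x 12 matrix
Total entries = rows * columns
Total = 3 * 12
Total = 36

36


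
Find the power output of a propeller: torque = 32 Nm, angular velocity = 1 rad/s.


Given: tau = 32 Nm, omega = 1 rad/s
Using P = tau * omega
P = 32 * 1
P = 32 W

32 W


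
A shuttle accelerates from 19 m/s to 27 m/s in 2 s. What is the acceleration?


Given: initial velocity v0 = 19 m/s, final velocity v = 27 m/s, time t = 2 s
Using a = (v - v0) / t
a = (27 - 19) / 2
a = 8 / 2
a = 4 m/s^2

4 m/s^2


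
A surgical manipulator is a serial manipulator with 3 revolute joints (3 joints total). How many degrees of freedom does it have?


Given: serial robot with 3 revolute joints
DOF contribution per joint type: revolute=1, prismatic=1, spherical=3, fixed=0
DOF = 3*1
DOF = 3

3


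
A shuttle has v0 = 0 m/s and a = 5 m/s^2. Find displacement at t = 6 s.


Given: v0 = 0 m/s, a = 5 m/s^2, t = 6 s
Using s = v0*t + (1/2)*a*t^2
s = 0*6 + (1/2)*5*6^2
s = 0 + (1/2)*180
s = 0 + 90
s = 90

90 m


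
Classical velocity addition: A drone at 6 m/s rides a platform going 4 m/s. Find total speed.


Given: object velocity = 6 m/s, platform velocity = 4 m/s (same direction)
Using classical velocity addition: v_total = v_object + v_platform
v_total = 6 + 4
v_total = 10 m/s

10 m/s


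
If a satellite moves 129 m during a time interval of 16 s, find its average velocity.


Given: distance d = 129 m, time t = 16 s
Using v = d / t
v = 129 / 16
v = 129/16 m/s

129/16 m/s


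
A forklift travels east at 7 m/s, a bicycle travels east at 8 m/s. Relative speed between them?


Given: v_A = 7 m/s east, v_B = 8 m/s east
Both move in the same direction; relative speed = |v_A - v_B|
|7 - 8| = |-1|
= 1 m/s

1 m/s


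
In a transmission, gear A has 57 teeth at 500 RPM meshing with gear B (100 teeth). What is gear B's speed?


Given: N1 = 57 teeth, w1 = 500 RPM, N2 = 100 teeth
Using N1*w1 = N2*w2
w2 = N1*w1 / N2
w2 = 57*500 / 100
w2 = 28500 / 100
w2 = 285 RPM

285 RPM


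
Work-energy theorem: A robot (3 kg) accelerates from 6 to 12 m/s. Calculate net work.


Given: m = 3 kg, v0 = 6 m/s, v = 12 m/s
Using W = (1/2)*m*(v^2 - v0^2)
v^2 = 12^2 = 144
v0^2 = 6^2 = 36
v^2 - v0^2 = 144 - 36 = 108
W = (1/2)*3*108 = 162 J

162 J


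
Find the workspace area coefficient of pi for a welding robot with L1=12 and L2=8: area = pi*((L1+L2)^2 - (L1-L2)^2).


Given: L1 = 12, L2 = 8
(L1+L2)^2 = (20)^2 = 400
(L1-L2)^2 = (4)^2 = 16
Difference = 400 - 16 = 384
This equals 4*L1*L2 = 4*12*8 = 384
Workspace area = 384*pi

384


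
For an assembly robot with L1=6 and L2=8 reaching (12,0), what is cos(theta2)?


Given: L1 = 6, L2 = 8, target (x, y) = (12, 0)
Using cos(theta2) = (x^2 + y^2 - L1^2 - L2^2) / (2*L1*L2)
x^2 + y^2 = 12^2 + 0 = 144
L1^2 + L2^2 = 36 + 64 = 100
Numerator = 144 - 100 = 44
Denominator = 2*6*8 = 96
cos(theta2) = 44/96 = 11/24

11/24


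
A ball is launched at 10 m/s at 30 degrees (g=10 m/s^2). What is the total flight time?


Given: v0 = 10 m/s, theta = 30 deg, g = 10 m/s^2
sin(30) = 1/2
Using T = 2*v0*sin(theta) / g
T = 2*10*1/2 / 10
T = 10 / 10
T = 1 s

1 s


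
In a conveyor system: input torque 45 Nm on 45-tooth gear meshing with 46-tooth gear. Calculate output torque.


Given: N1 = 45, N2 = 46, T1 = 45 Nm
Using T2/T1 = N2/N1
T2 = T1 * N2 / N1
T2 = 45 * 46 / 45
T2 = 2070 / 45
T2 = 46 Nm

46 Nm


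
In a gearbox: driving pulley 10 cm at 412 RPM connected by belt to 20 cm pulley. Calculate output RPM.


Given: D1 = 10 cm, w1 = 412 RPM, D2 = 20 cm
Using D1*w1 = D2*w2
w2 = D1*w1 / D2
w2 = 10*412 / 20
w2 = 4120 / 20
w2 = 206 RPM

206 RPM


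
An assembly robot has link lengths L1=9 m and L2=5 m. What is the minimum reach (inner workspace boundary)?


Given: L1 = 9 m, L2 = 5 m
For a 2-link planar arm, min reach = |L1 - L2| (second link folded back)
Min reach = |9 - 5|
Min reach = 4 m

4 m


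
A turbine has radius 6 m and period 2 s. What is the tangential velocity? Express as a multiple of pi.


Given: radius r = 6 m, period T = 2 s
Using v = 2*pi*r / T
v = 2*pi*6 / 2
v = 12*pi / 2
v = 6*pi m/s

6*pi m/s


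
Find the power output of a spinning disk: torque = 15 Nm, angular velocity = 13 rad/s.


Given: tau = 15 Nm, omega = 13 rad/s
Using P = tau * omega
P = 15 * 13
P = 195 W

195 W


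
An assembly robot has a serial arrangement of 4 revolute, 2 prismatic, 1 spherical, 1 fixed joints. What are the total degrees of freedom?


Given: serial robot with 4 revolute, 2 prismatic, 1 spherical, 1 fixed joints
DOF contribution per joint type: revolute=1, prismatic=1, spherical=3, fixed=0
DOF = 4*1 + 2*1 + 1*3 + 1*0
DOF = 9

9


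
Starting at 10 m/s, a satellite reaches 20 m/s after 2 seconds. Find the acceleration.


Given: initial velocity v0 = 10 m/s, final velocity v = 20 m/s, time t = 2 s
Using a = (v - v0) / t
a = (20 - 10) / 2
a = 10 / 2
a = 5 m/s^2

5 m/s^2


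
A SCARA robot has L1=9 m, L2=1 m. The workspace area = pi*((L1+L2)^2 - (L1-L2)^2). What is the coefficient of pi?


Given: L1 = 9, L2 = 1
(L1+L2)^2 = (10)^2 = 100
(L1-L2)^2 = (8)^2 = 64
Difference = 100 - 64 = 36
This equals 4*L1*L2 = 4*9*1 = 36
Workspace area = 36*pi

36


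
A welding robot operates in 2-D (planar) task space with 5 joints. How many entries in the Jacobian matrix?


Given: task space dimension = 2, joints = 5
Jacobian is a 2 x 5 matrix
Total entries = rows * columns
Total = 2 * 5
Total = 10

10


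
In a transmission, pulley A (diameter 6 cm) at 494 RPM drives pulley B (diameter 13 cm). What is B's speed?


Given: D1 = 6 cm, w1 = 494 RPM, D2 = 13 cm
Using D1*w1 = D2*w2
w2 = D1*w1 / D2
w2 = 6*494 / 13
w2 = 2964 / 13
w2 = 228 RPM

228 RPM


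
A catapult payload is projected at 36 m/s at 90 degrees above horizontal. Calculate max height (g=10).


Given: v0 = 36 m/s, theta = 90 deg, g = 10 m/s^2
sin^2(90) = 1
Using H = v0^2 * sin^2(theta) / (2*g)
H = 36^2 * 1 / (2*10)
H = 1296 * 1 / 20
H = 1296 / 20
H = 324/5 m

324/5 m


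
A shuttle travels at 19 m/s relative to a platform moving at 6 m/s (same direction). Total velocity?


Given: object velocity = 19 m/s, platform velocity = 6 m/s (same direction)
Using classical velocity addition: v_total = v_object + v_platform
v_total = 19 + 6
v_total = 25 m/s

25 m/s


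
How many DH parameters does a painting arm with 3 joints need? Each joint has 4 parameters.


Given: 3 joints, 4 DH parameters per joint (d, theta, a, alpha)
Total DH parameters = number_of_joints * 4
Total = 3 * 4
Total = 12

12


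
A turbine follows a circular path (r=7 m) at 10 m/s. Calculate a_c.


Given: v = 10 m/s, r = 7 m
Using a_c = v^2 / r
a_c = 10^2 / 7
a_c = 100 / 7
a_c = 100/7 m/s^2

100/7 m/s^2


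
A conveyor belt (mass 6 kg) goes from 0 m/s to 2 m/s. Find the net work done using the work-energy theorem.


Given: m = 6 kg, v0 = 0 m/s, v = 2 m/s
Using W = (1/2)*m*(v^2 - v0^2)
v^2 = 2^2 = 4
v0^2 = 0^2 = 0
v^2 - v0^2 = 4 - 0 = 4
W = (1/2)*6*4 = 12 J

12 J


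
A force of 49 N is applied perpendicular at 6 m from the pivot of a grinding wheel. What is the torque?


Given: F = 49 N, r = 6 m, angle = 90 deg (perpendicular)
Using tau = F * r * sin(90)
sin(90) = 1
tau = 49 * 6 * 1
tau = 294 Nm

294 Nm


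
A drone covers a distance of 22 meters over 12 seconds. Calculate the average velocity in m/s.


Given: distance d = 22 m, time t = 12 s
Using v = d / t
v = 22 / 12
v = 11/6 m/s

11/6 m/s


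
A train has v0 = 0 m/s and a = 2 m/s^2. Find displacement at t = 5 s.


Given: v0 = 0 m/s, a = 2 m/s^2, t = 5 s
Using s = v0*t + (1/2)*a*t^2
s = 0*5 + (1/2)*2*5^2
s = 0 + (1/2)*50
s = 0 + 25
s = 25

25 m


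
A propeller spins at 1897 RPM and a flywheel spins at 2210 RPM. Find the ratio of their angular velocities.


Given: RPM_A = 1897, RPM_B = 2210
omega = 2*pi*RPM/60, so omega_A/omega_B = RPM_A / RPM_B
omega_A/omega_B = 1897 / 2210
omega_A/omega_B = 1897/2210

1897/2210


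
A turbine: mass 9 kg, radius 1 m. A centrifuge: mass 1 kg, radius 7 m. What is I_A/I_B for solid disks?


Given: M1=9 kg, R1=1 m, M2=1 kg, R2=7 m
For a disk: I = (1/2)*M*R^2, so I_A/I_B = (M1*R1^2)/(M2*R2^2)
M1*R1^2 = 9*1 = 9
M2*R2^2 = 1*49 = 49
I_A/I_B = 9/49 = 9/49

9/49


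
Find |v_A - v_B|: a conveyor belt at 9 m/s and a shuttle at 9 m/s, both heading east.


Given: v_A = 9 m/s east, v_B = 9 m/s east
Both move in the same direction; relative speed = |v_A - v_B|
|9 - 9| = |0|
= 0 m/s

0 m/s


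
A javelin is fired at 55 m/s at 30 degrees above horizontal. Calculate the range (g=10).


Given: v0 = 55 m/s, theta = 30 deg, g = 10 m/s^2
sin(2*30) = sin(60) = sqrt(3)/2
Using R = v0^2 * sin(2*theta) / g
R = 55^2 * (sqrt(3)/2) / 10
R = 3025 * sqrt(3) / 20
R = 605/4*sqrt(3) m

605/4*sqrt(3) m


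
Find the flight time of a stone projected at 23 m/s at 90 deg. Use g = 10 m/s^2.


Given: v0 = 23 m/s, theta = 90 deg, g = 10 m/s^2
sin(90) = 1
Using T = 2*v0*sin(theta) / g
T = 2*23*1 / 10
T = 46 / 10
T = 23/5 s

23/5 s


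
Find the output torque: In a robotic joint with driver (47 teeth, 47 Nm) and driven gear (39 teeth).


Given: N1 = 47, N2 = 39, T1 = 47 Nm
Using T2/T1 = N2/N1
T2 = T1 * N2 / N1
T2 = 47 * 39 / 47
T2 = 1833 / 47
T2 = 39 Nm

39 Nm


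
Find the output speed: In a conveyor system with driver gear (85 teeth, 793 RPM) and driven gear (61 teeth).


Given: N1 = 85 teeth, w1 = 793 RPM, N2 = 61 teeth
Using N1*w1 = N2*w2
w2 = N1*w1 / N2
w2 = 85*793 / 61
w2 = 67405 / 61
w2 = 1105 RPM

1105 RPM


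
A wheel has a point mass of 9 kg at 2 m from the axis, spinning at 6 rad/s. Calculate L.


Given: m = 9 kg, r = 2 m, omega = 6 rad/s
For a point mass: I = m*r^2
I = 9*2^2 = 9*4 = 36
L = I*omega = 36*6
L = 216 kg*m^2/s

216 kg*m^2/s


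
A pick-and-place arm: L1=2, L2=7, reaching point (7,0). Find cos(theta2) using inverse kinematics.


Given: L1 = 2, L2 = 7, target (x, y) = (7, 0)
Using cos(theta2) = (x^2 + y^2 - L1^2 - L2^2) / (2*L1*L2)
x^2 + y^2 = 7^2 + 0 = 49
L1^2 + L2^2 = 4 + 49 = 53
Numerator = 49 - 53 = -4
Denominator = 2*2*7 = 28
cos(theta2) = -4/28 = -1/7

-1/7


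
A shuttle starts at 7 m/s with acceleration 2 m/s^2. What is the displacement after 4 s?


Given: v0 = 7 m/s, a = 2 m/s^2, t = 4 s
Using s = v0*t + (1/2)*a*t^2
s = 7*4 + (1/2)*2*4^2
s = 28 + (1/2)*32
s = 28 + 16
s = 44

44 m


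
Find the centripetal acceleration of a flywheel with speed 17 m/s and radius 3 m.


Given: v = 17 m/s, r = 3 m
Using a_c = v^2 / r
a_c = 17^2 / 3
a_c = 289 / 3
a_c = 289/3 m/s^2

289/3 m/s^2


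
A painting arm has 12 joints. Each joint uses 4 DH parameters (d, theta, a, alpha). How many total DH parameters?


Given: 12 joints, 4 DH parameters per joint (d, theta, a, alpha)
Total DH parameters = number_of_joints * 4
Total = 12 * 4
Total = 48

48


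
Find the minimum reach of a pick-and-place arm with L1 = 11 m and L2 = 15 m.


Given: L1 = 11 m, L2 = 15 m
For a 2-link planar arm, min reach = |L1 - L2| (second link folded back)
Min reach = |11 - 15|
Min reach = 4 m

4 m


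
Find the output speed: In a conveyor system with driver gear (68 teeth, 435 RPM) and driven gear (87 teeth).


Given: N1 = 68 teeth, w1 = 435 RPM, N2 = 87 teeth
Using N1*w1 = N2*w2
w2 = N1*w1 / N2
w2 = 68*435 / 87
w2 = 29580 / 87
w2 = 340 RPM

340 RPM


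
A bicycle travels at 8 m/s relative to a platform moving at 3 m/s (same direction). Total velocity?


Given: object velocity = 8 m/s, platform velocity = 3 m/s (same direction)
Using classical velocity addition: v_total = v_object + v_platform
v_total = 8 + 3
v_total = 11 m/s

11 m/s


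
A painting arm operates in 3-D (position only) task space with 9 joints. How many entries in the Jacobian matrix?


Given: task space dimension = 3, joints = 9
Jacobian is a 3 x 9 matrix
Total entries = rows * columns
Total = 3 * 9
Total = 27

27


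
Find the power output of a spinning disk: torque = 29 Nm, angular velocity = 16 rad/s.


Given: tau = 29 Nm, omega = 16 rad/s
Using P = tau * omega
P = 29 * 16
P = 464 W

464 W


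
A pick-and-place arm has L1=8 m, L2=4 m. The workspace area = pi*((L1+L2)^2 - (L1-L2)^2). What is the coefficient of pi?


Given: L1 = 8, L2 = 4
(L1+L2)^2 = (12)^2 = 144
(L1-L2)^2 = (4)^2 = 16
Difference = 144 - 16 = 128
This equals 4*L1*L2 = 4*8*4 = 128
Workspace area = 128*pi

128


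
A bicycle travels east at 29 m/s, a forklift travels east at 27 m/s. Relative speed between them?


Given: v_A = 29 m/s east, v_B = 27 m/s east
Both move in the same direction; relative speed = |v_A - v_B|
|29 - 27| = |2|
= 2 m/s

2 m/s


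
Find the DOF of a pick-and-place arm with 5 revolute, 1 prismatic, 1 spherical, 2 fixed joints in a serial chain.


Given: serial robot with 5 revolute, 1 prismatic, 1 spherical, 2 fixed joints
DOF contribution per joint type: revolute=1, prismatic=1, spherical=3, fixed=0
DOF = 5*1 + 1*1 + 1*3 + 2*0
DOF = 9

9


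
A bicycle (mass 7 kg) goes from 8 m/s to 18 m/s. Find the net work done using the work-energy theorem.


Given: m = 7 kg, v0 = 8 m/s, v = 18 m/s
Using W = (1/2)*m*(v^2 - v0^2)
v^2 = 18^2 = 324
v0^2 = 8^2 = 64
v^2 - v0^2 = 324 - 64 = 260
W = (1/2)*7*260 = 910 J

910 J


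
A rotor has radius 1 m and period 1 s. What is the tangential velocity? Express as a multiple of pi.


Given: radius r = 1 m, period T = 1 s
Using v = 2*pi*r / T
v = 2*pi*1 / 1
v = 2*pi / 1
v = 2*pi m/s

2*pi m/s


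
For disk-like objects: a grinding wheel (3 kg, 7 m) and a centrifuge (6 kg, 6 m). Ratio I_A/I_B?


Given: M1=3 kg, R1=7 m, M2=6 kg, R2=6 m
For a disk: I = (1/2)*M*R^2, so I_A/I_B = (M1*R1^2)/(M2*R2^2)
M1*R1^2 = 3*49 = 147
M2*R2^2 = 6*36 = 216
I_A/I_B = 147/216 = 49/72

49/72


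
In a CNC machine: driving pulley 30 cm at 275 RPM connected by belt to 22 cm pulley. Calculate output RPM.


Given: D1 = 30 cm, w1 = 275 RPM, D2 = 22 cm
Using D1*w1 = D2*w2
w2 = D1*w1 / D2
w2 = 30*275 / 22
w2 = 8250 / 22
w2 = 375 RPM

375 RPM


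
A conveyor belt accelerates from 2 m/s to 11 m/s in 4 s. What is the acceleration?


Given: initial velocity v0 = 2 m/s, final velocity v = 11 m/s, time t = 4 s
Using a = (v - v0) / t
a = (11 - 2) / 4
a = 9 / 4
a = 9/4 m/s^2

9/4 m/s^2


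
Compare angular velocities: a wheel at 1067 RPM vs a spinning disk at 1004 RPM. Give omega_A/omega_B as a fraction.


Given: RPM_A = 1067, RPM_B = 1004
omega = 2*pi*RPM/60, so omega_A/omega_B = RPM_A / RPM_B
omega_A/omega_B = 1067 / 1004
omega_A/omega_B = 1067/1004

1067/1004


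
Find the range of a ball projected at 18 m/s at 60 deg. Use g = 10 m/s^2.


Given: v0 = 18 m/s, theta = 60 deg, g = 10 m/s^2
sin(2*60) = sin(120) = sqrt(3)/2
Using R = v0^2 * sin(2*theta) / g
R = 18^2 * (sqrt(3)/2) / 10
R = 324 * sqrt(3) / 20
R = 81/5*sqrt(3) m

81/5*sqrt(3) m


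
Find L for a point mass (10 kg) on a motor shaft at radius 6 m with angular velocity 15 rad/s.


Given: m = 10 kg, r = 6 m, omega = 15 rad/s
For a point mass: I = m*r^2
I = 10*6^2 = 10*36 = 360
L = I*omega = 360*15
L = 5400 kg*m^2/s

5400 kg*m^2/s


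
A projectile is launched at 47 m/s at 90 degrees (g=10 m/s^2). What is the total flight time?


Given: v0 = 47 m/s, theta = 90 deg, g = 10 m/s^2
sin(90) = 1
Using T = 2*v0*sin(theta) / g
T = 2*47*1 / 10
T = 94 / 10
T = 47/5 s

47/5 s


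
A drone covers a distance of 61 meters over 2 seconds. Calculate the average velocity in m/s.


Given: distance d = 61 m, time t = 2 s
Using v = d / t
v = 61 / 2
v = 61/2 m/s

61/2 m/s


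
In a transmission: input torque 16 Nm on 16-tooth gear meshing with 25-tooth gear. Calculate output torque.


Given: N1 = 16, N2 = 25, T1 = 16 Nm
Using T2/T1 = N2/N1
T2 = T1 * N2 / N1
T2 = 16 * 25 / 16
T2 = 400 / 16
T2 = 25 Nm

25 Nm


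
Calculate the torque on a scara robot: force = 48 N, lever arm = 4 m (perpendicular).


Given: F = 48 N, r = 4 m, angle = 90 deg (perpendicular)
Using tau = F * r * sin(90)
sin(90) = 1
tau = 48 * 4 * 1
tau = 192 Nm

192 Nm


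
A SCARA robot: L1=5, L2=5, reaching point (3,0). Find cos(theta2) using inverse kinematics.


Given: L1 = 5, L2 = 5, target (x, y) = (3, 0)
Using cos(theta2) = (x^2 + y^2 - L1^2 - L2^2) / (2*L1*L2)
x^2 + y^2 = 3^2 + 0 = 9
L1^2 + L2^2 = 25 + 25 = 50
Numerator = 9 - 50 = -41
Denominator = 2*5*5 = 50
cos(theta2) = -41/50 = -41/50

-41/50


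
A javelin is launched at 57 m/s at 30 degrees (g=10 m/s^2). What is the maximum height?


Given: v0 = 57 m/s, theta = 30 deg, g = 10 m/s^2
sin^2(30) = 1/4
Using H = v0^2 * sin^2(theta) / (2*g)
H = 57^2 * 1/4 / (2*10)
H = 3249 * 1/4 / 20
H = 3249/4 / 20
H = 3249/80 m

3249/80 m


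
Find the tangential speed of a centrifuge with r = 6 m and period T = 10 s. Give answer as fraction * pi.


Given: radius r = 6 m, period T = 10 s
Using v = 2*pi*r / T
v = 2*pi*6 / 10
v = 12*pi / 10
v = 6/5*pi m/s

6/5*pi m/s


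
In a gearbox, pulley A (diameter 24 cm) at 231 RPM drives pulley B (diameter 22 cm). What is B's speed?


Given: D1 = 24 cm, w1 = 231 RPM, D2 = 22 cm
Using D1*w1 = D2*w2
w2 = D1*w1 / D2
w2 = 24*231 / 22
w2 = 5544 / 22
w2 = 252 RPM

252 RPM


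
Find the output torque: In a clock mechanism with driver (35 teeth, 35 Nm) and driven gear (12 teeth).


Given: N1 = 35, N2 = 12, T1 = 35 Nm
Using T2/T1 = N2/N1
T2 = T1 * N2 / N1
T2 = 35 * 12 / 35
T2 = 420 / 35
T2 = 12 Nm

12 Nm


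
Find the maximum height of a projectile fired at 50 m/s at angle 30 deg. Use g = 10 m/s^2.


Given: v0 = 50 m/s, theta = 30 deg, g = 10 m/s^2
sin^2(30) = 1/4
Using H = v0^2 * sin^2(theta) / (2*g)
H = 50^2 * 1/4 / (2*10)
H = 2500 * 1/4 / 20
H = 625 / 20
H = 125/4 m

125/4 m


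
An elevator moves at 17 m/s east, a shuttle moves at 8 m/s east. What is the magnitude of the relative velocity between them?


Given: v_A = 17 m/s east, v_B = 8 m/s east
Both move in the same direction; relative speed = |v_A - v_B|
|17 - 8| = |9|
= 9 m/s

9 m/s


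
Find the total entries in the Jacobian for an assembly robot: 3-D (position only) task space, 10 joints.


Given: task space dimension = 3, joints = 10
Jacobian is a 3 x 10 matrix
Total entries = rows * columns
Total = 3 * 10
Total = 30

30


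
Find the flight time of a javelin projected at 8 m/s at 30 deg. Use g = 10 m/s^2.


Given: v0 = 8 m/s, theta = 30 deg, g = 10 m/s^2
sin(30) = 1/2
Using T = 2*v0*sin(theta) / g
T = 2*8*1/2 / 10
T = 8 / 10
T = 4/5 s

4/5 s


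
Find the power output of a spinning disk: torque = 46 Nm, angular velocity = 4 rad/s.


Given: tau = 46 Nm, omega = 4 rad/s
Using P = tau * omega
P = 46 * 4
P = 184 W

184 W


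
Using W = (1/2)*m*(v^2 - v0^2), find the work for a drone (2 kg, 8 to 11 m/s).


Given: m = 2 kg, v0 = 8 m/s, v = 11 m/s
Using W = (1/2)*m*(v^2 - v0^2)
v^2 = 11^2 = 121
v0^2 = 8^2 = 64
v^2 - v0^2 = 121 - 64 = 57
W = (1/2)*2*57 = 57 J

57 J


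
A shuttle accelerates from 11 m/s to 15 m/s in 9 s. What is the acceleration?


Given: initial velocity v0 = 11 m/s, final velocity v = 15 m/s, time t = 9 s
Using a = (v - v0) / t
a = (15 - 11) / 9
a = 4 / 9
a = 4/9 m/s^2

4/9 m/s^2


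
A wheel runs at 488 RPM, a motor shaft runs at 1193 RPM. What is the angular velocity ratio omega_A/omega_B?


Given: RPM_A = 488, RPM_B = 1193
omega = 2*pi*RPM/60, so omega_A/omega_B = RPM_A / RPM_B
omega_A/omega_B = 488 / 1193
omega_A/omega_B = 488/1193

488/1193


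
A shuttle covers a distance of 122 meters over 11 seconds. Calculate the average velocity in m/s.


Given: distance d = 122 m, time t = 11 s
Using v = d / t
v = 122 / 11
v = 122/11 m/s

122/11 m/s


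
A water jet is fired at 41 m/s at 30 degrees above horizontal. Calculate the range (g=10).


Given: v0 = 41 m/s, theta = 30 deg, g = 10 m/s^2
sin(2*30) = sin(60) = sqrt(3)/2
Using R = v0^2 * sin(2*theta) / g
R = 41^2 * (sqrt(3)/2) / 10
R = 1681 * sqrt(3) / 20
R = 1681/20*sqrt(3) m

1681/20*sqrt(3) m


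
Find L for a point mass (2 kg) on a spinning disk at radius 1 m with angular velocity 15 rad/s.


Given: m = 2 kg, r = 1 m, omega = 15 rad/s
For a point mass: I = m*r^2
I = 2*1^2 = 2*1 = 2
L = I*omega = 2*15
L = 30 kg*m^2/s

30 kg*m^2/s


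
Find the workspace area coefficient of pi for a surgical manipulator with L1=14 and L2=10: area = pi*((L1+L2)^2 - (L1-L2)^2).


Given: L1 = 14, L2 = 10
(L1+L2)^2 = (24)^2 = 576
(L1-L2)^2 = (4)^2 = 16
Difference = 576 - 16 = 560
This equals 4*L1*L2 = 4*14*10 = 560
Workspace area = 560*pi

560


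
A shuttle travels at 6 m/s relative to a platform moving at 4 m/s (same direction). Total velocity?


Given: object velocity = 6 m/s, platform velocity = 4 m/s (same direction)
Using classical velocity addition: v_total = v_object + v_platform
v_total = 6 + 4
v_total = 10 m/s

10 m/s


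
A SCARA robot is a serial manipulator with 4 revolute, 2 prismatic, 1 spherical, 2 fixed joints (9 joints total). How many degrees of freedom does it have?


Given: serial robot with 4 revolute, 2 prismatic, 1 spherical, 2 fixed joints
DOF contribution per joint type: revolute=1, prismatic=1, spherical=3, fixed=0
DOF = 4*1 + 2*1 + 1*3 + 2*0
DOF = 9

9


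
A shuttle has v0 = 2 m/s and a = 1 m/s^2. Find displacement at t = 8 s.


Given: v0 = 2 m/s, a = 1 m/s^2, t = 8 s
Using s = v0*t + (1/2)*a*t^2
s = 2*8 + (1/2)*1*8^2
s = 16 + (1/2)*64
s = 16 + 32
s = 48

48 m


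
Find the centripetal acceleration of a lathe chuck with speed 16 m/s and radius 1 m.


Given: v = 16 m/s, r = 1 m
Using a_c = v^2 / r
a_c = 16^2 / 1
a_c = 256 / 1
a_c = 256 m/s^2

256 m/s^2


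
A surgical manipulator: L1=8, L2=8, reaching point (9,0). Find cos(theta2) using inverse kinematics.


Given: L1 = 8, L2 = 8, target (x, y) = (9, 0)
Using cos(theta2) = (x^2 + y^2 - L1^2 - L2^2) / (2*L1*L2)
x^2 + y^2 = 9^2 + 0 = 81
L1^2 + L2^2 = 64 + 64 = 128
Numerator = 81 - 128 = -47
Denominator = 2*8*8 = 128
cos(theta2) = -47/128 = -47/128

-47/128


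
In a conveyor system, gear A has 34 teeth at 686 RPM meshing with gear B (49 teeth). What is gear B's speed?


Given: N1 = 34 teeth, w1 = 686 RPM, N2 = 49 teeth
Using N1*w1 = N2*w2
w2 = N1*w1 / N2
w2 = 34*686 / 49
w2 = 23324 / 49
w2 = 476 RPM

476 RPM


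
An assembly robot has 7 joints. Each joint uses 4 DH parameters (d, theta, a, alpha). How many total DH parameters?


Given: 7 joints, 4 DH parameters per joint (d, theta, a, alpha)
Total DH parameters = number_of_joints * 4
Total = 7 * 4
Total = 28

28


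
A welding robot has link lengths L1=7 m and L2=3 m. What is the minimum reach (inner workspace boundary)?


Given: L1 = 7 m, L2 = 3 m
For a 2-link planar arm, min reach = |L1 - L2| (second link folded back)
Min reach = |7 - 3|
Min reach = 4 m

4 m


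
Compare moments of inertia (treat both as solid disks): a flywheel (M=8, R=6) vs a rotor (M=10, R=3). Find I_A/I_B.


Given: M1=8 kg, R1=6 m, M2=10 kg, R2=3 m
For a disk: I = (1/2)*M*R^2, so I_A/I_B = (M1*R1^2)/(M2*R2^2)
M1*R1^2 = 8*36 = 288
M2*R2^2 = 10*9 = 90
I_A/I_B = 288/90 = 16/5

16/5


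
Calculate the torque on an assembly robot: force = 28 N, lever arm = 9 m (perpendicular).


Given: F = 28 N, r = 9 m, angle = 90 deg (perpendicular)
Using tau = F * r * sin(90)
sin(90) = 1
tau = 28 * 9 * 1
tau = 252 Nm

252 Nm


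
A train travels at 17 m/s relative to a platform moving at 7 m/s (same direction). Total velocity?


Given: object velocity = 17 m/s, platform velocity = 7 m/s (same direction)
Using classical velocity addition: v_total = v_object + v_platform
v_total = 17 + 7
v_total = 24 m/s

24 m/s


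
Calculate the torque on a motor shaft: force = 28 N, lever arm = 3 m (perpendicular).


Given: F = 28 N, r = 3 m, angle = 90 deg (perpendicular)
Using tau = F * r * sin(90)
sin(90) = 1
tau = 28 * 3 * 1
tau = 84 Nm

84 Nm


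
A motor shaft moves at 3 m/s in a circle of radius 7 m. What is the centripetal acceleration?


Given: v = 3 m/s, r = 7 m
Using a_c = v^2 / r
a_c = 3^2 / 7
a_c = 9 / 7
a_c = 9/7 m/s^2

9/7 m/s^2


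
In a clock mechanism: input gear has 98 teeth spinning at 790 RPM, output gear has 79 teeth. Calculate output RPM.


Given: N1 = 98 teeth, w1 = 790 RPM, N2 = 79 teeth
Using N1*w1 = N2*w2
w2 = N1*w1 / N2
w2 = 98*790 / 79
w2 = 77420 / 79
w2 = 980 RPM

980 RPM


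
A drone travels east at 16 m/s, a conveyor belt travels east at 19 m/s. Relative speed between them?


Given: v_A = 16 m/s east, v_B = 19 m/s east
Both move in the same direction; relative speed = |v_A - v_B|
|16 - 19| = |-3|
= 3 m/s

3 m/s


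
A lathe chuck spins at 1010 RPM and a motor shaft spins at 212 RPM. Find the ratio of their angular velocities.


Given: RPM_A = 1010, RPM_B = 212
omega = 2*pi*RPM/60, so omega_A/omega_B = RPM_A / RPM_B
omega_A/omega_B = 1010 / 212
omega_A/omega_B = 505/106

505/106


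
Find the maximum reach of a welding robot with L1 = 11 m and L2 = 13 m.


Given: L1 = 11 m, L2 = 13 m
For a 2-link planar arm, max reach = L1 + L2 (fully extended)
Max reach = 11 + 13
Max reach = 24 m

24 m


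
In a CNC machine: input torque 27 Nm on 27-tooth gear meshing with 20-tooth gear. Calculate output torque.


Given: N1 = 27, N2 = 20, T1 = 27 Nm
Using T2/T1 = N2/N1
T2 = T1 * N2 / N1
T2 = 27 * 20 / 27
T2 = 540 / 27
T2 = 20 Nm

20 Nm


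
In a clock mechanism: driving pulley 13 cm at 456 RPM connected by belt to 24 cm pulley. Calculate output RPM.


Given: D1 = 13 cm, w1 = 456 RPM, D2 = 24 cm
Using D1*w1 = D2*w2
w2 = D1*w1 / D2
w2 = 13*456 / 24
w2 = 5928 / 24
w2 = 247 RPM

247 RPM


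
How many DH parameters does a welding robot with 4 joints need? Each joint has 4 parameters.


Given: 4 joints, 4 DH parameters per joint (d, theta, a, alpha)
Total DH parameters = number_of_joints * 4
Total = 4 * 4
Total = 16

16


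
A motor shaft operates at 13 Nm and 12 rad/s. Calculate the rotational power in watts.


Given: tau = 13 Nm, omega = 12 rad/s
Using P = tau * omega
P = 13 * 12
P = 156 W

156 W


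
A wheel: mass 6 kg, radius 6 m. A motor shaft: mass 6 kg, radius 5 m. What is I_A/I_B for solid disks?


Given: M1=6 kg, R1=6 m, M2=6 kg, R2=5 m
For a disk: I = (1/2)*M*R^2, so I_A/I_B = (M1*R1^2)/(M2*R2^2)
M1*R1^2 = 6*36 = 216
M2*R2^2 = 6*25 = 150
I_A/I_B = 216/150 = 36/25

36/25


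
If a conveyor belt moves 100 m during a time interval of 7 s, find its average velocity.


Given: distance d = 100 m, time t = 7 s
Using v = d / t
v = 100 / 7
v = 100/7 m/s

100/7 m/s


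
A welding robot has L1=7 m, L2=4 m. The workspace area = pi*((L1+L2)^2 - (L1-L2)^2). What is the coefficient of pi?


Given: L1 = 7, L2 = 4
(L1+L2)^2 = (11)^2 = 121
(L1-L2)^2 = (3)^2 = 9
Difference = 121 - 9 = 112
This equals 4*L1*L2 = 4*7*4 = 112
Workspace area = 112*pi

112


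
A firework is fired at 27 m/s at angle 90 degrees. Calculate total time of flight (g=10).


Given: v0 = 27 m/s, theta = 90 deg, g = 10 m/s^2
sin(90) = 1
Using T = 2*v0*sin(theta) / g
T = 2*27*1 / 10
T = 54 / 10
T = 27/5 s

27/5 s


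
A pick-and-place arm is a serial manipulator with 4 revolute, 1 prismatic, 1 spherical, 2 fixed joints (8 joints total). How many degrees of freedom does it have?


Given: serial robot with 4 revolute, 1 prismatic, 1 spherical, 2 fixed joints
DOF contribution per joint type: revolute=1, prismatic=1, spherical=3, fixed=0
DOF = 4*1 + 1*1 + 1*3 + 2*0
DOF = 8

8


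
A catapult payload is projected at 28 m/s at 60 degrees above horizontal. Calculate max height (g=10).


Given: v0 = 28 m/s, theta = 60 deg, g = 10 m/s^2
sin^2(60) = 3/4
Using H = v0^2 * sin^2(theta) / (2*g)
H = 28^2 * 3/4 / (2*10)
H = 784 * 3/4 / 20
H = 588 / 20
H = 147/5 m

147/5 m


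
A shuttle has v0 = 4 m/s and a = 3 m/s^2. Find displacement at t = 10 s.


Given: v0 = 4 m/s, a = 3 m/s^2, t = 10 s
Using s = v0*t + (1/2)*a*t^2
s = 4*10 + (1/2)*3*10^2
s = 40 + (1/2)*300
s = 40 + 150
s = 190

190 m


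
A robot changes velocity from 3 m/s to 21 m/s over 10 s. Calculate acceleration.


Given: initial velocity v0 = 3 m/s, final velocity v = 21 m/s, time t = 10 s
Using a = (v - v0) / t
a = (21 - 3) / 10
a = 18 / 10
a = 9/5 m/s^2

9/5 m/s^2


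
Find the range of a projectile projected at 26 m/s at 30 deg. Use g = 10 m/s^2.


Given: v0 = 26 m/s, theta = 30 deg, g = 10 m/s^2
sin(2*30) = sin(60) = sqrt(3)/2
Using R = v0^2 * sin(2*theta) / g
R = 26^2 * (sqrt(3)/2) / 10
R = 676 * sqrt(3) / 20
R = 169/5*sqrt(3) m

169/5*sqrt(3) m


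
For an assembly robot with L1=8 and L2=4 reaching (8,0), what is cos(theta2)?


Given: L1 = 8, L2 = 4, target (x, y) = (8, 0)
Using cos(theta2) = (x^2 + y^2 - L1^2 - L2^2) / (2*L1*L2)
x^2 + y^2 = 8^2 + 0 = 64
L1^2 + L2^2 = 64 + 16 = 80
Numerator = 64 - 80 = -16
Denominator = 2*8*4 = 64
cos(theta2) = -16/64 = -1/4

-1/4


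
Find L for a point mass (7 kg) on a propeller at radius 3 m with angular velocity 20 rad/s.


Given: m = 7 kg, r = 3 m, omega = 20 rad/s
For a point mass: I = m*r^2
I = 7*3^2 = 7*9 = 63
L = I*omega = 63*20
L = 1260 kg*m^2/s

1260 kg*m^2/s


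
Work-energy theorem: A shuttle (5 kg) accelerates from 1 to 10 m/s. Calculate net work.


Given: m = 5 kg, v0 = 1 m/s, v = 10 m/s
Using W = (1/2)*m*(v^2 - v0^2)
v^2 = 10^2 = 100
v0^2 = 1^2 = 1
v^2 - v0^2 = 100 - 1 = 99
W = (1/2)*5*99 = 495/2 J

495/2 J


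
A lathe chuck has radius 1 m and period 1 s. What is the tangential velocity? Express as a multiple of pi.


Given: radius r = 1 m, period T = 1 s
Using v = 2*pi*r / T
v = 2*pi*1 / 1
v = 2*pi / 1
v = 2*pi m/s

2*pi m/s


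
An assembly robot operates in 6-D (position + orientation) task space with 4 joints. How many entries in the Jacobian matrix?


Given: task space dimension = 6, joints = 4
Jacobian is a 6 x 4 matrix
Total entries = rows * columns
Total = 6 * 4
Total = 24

24


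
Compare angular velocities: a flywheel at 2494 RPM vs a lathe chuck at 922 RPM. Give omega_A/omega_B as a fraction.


Given: RPM_A = 2494, RPM_B = 922
omega = 2*pi*RPM/60, so omega_A/omega_B = RPM_A / RPM_B
omega_A/omega_B = 2494 / 922
omega_A/omega_B = 1247/461

1247/461


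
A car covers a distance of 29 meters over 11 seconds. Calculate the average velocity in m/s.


Given: distance d = 29 m, time t = 11 s
Using v = d / t
v = 29 / 11
v = 29/11 m/s

29/11 m/s
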